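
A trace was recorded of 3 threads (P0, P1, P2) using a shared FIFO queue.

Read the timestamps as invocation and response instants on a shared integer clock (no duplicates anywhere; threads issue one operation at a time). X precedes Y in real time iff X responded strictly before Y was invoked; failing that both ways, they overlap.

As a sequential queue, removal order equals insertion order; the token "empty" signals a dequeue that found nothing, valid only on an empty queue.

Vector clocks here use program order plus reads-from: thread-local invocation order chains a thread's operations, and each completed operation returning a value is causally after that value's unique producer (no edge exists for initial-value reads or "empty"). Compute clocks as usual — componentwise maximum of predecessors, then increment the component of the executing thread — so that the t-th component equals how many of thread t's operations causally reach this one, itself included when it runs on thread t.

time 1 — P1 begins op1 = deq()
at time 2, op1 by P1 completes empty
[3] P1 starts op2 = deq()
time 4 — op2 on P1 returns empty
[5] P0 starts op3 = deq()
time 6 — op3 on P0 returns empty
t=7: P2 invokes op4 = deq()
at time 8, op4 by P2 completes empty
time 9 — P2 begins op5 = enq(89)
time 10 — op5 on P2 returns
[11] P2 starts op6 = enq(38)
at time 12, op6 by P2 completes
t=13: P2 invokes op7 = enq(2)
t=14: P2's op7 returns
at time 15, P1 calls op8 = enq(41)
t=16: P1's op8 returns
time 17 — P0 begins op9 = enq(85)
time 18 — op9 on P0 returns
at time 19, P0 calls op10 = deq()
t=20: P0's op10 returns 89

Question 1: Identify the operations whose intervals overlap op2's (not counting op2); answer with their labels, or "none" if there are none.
Answer: none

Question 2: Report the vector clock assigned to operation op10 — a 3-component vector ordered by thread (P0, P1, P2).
Answer: (3, 0, 2)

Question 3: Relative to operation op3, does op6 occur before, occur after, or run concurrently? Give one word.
Answer: after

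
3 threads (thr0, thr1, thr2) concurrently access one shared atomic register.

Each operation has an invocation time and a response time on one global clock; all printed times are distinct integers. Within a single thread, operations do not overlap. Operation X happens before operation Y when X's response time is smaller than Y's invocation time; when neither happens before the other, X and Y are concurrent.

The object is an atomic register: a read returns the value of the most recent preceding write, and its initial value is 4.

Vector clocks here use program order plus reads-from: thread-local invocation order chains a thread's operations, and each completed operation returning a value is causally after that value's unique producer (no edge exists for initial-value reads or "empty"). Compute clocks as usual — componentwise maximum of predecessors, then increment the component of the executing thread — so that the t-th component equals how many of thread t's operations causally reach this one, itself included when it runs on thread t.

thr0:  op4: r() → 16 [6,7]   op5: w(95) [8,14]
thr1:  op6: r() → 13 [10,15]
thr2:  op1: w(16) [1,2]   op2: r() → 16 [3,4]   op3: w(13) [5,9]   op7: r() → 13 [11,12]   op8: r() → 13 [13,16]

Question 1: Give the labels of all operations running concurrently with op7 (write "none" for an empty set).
op5, op6

op7 spans [11,12]; an op avoiding the whole window 11..12 is ordered, any other is concurrent
op1 [1,2]: before
op2 [3,4]: before
op3 [5,9]: before
op4 [6,7]: before
op5 [8,14]: concurrent
op6 [10,15]: concurrent
op8 [13,16]: after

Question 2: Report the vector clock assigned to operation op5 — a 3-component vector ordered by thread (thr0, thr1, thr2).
(2, 0, 1)

no predecessors for op1 (invoked 1): thr2 increments from zero → (0, 0, 1)
op2, invoked 3, takes VC(op1)=(0, 0, 1) under max, adds 1 for thr2 → (0, 0, 2)
op4, invoked 6, takes VC(op1)=(0, 0, 1) under max, adds 1 for thr0 → (1, 0, 1)
op3, invoked 5, takes VC(op2)=(0, 0, 2) under max, adds 1 for thr2 → (0, 0, 3)
op5, invoked 8, takes VC(op4)=(1, 0, 1) under max, adds 1 for thr0 → (2, 0, 1)
op7, invoked 11, takes VC(op3)=(0, 0, 3) under max, adds 1 for thr2 → (0, 0, 4)
op6, invoked 10, takes VC(op3)=(0, 0, 3) under max, adds 1 for thr1 → (0, 1, 3)
op8, invoked 13, takes VC(op3)=(0, 0, 3), VC(op7)=(0, 0, 4) under max, adds 1 for thr2 → (0, 0, 5)
target: VC(op5) = (2, 0, 1)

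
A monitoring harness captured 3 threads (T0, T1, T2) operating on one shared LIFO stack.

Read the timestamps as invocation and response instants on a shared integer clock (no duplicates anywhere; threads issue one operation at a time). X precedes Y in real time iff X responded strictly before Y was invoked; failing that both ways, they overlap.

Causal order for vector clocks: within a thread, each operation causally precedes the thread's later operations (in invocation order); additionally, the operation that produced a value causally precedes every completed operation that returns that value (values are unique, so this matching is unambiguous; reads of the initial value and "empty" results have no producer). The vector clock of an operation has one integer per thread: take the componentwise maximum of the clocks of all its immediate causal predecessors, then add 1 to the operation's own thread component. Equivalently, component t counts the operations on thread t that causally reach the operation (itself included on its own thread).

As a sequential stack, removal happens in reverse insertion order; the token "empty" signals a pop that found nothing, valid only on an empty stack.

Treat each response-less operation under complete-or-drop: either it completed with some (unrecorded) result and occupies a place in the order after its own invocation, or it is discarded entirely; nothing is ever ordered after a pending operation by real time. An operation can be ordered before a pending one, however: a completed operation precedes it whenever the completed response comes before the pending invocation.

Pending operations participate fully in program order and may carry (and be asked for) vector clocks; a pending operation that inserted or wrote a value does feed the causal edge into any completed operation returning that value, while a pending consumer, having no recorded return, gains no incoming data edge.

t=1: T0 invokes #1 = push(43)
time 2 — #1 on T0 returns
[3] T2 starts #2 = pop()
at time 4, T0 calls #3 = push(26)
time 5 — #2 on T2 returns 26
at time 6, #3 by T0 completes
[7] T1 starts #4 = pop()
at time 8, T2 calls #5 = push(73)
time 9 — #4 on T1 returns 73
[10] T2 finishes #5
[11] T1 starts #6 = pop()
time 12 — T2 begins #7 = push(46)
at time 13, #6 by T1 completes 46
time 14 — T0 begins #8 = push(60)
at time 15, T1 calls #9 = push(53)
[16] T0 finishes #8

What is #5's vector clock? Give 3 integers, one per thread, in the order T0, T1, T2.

root op #1, invoked 1: fresh clock plus T0's own tick → (1, 0, 0)
#3 (invocation 4): componentwise max over VC(#1)=(1, 0, 0), +1 at T0, giving (2, 0, 0)
#2 (invocation 3): componentwise max over VC(#3)=(2, 0, 0), +1 at T2, giving (2, 0, 1)
#8 (invocation 14): componentwise max over VC(#3)=(2, 0, 0), +1 at T0, giving (3, 0, 0)
#5 (invocation 8): componentwise max over VC(#2)=(2, 0, 1), +1 at T2, giving (2, 0, 2)
#7 (invocation 12): componentwise max over VC(#5)=(2, 0, 2), +1 at T2, giving (2, 0, 3)
#4 (invocation 7): componentwise max over VC(#5)=(2, 0, 2), +1 at T1, giving (2, 1, 2)
#6 (invocation 11): componentwise max over VC(#4)=(2, 1, 2), VC(#7)=(2, 0, 3), +1 at T1, giving (2, 2, 3)
#9 (invocation 15): componentwise max over VC(#6)=(2, 2, 3), +1 at T1, giving (2, 3, 3)
target: VC(#5) = (2, 0, 2)

(2, 0, 2)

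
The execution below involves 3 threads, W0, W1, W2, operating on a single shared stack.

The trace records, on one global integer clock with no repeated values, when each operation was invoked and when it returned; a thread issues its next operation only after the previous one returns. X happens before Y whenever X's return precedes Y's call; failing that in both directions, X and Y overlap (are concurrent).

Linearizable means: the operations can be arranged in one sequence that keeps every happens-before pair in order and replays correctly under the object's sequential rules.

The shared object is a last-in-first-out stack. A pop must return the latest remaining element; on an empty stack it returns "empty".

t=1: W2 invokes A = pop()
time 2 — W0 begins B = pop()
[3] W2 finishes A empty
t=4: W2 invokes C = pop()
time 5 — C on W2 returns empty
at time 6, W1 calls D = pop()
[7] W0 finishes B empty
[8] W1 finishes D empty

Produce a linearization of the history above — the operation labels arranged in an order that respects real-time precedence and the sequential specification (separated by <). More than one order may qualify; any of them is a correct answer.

1. A pop() → empty, leaving stack <>
2. B pop() → empty, leaving stack <>
3. C pop() → empty, leaving stack <>
4. D pop() → empty, leaving stack <>

A < B < C < D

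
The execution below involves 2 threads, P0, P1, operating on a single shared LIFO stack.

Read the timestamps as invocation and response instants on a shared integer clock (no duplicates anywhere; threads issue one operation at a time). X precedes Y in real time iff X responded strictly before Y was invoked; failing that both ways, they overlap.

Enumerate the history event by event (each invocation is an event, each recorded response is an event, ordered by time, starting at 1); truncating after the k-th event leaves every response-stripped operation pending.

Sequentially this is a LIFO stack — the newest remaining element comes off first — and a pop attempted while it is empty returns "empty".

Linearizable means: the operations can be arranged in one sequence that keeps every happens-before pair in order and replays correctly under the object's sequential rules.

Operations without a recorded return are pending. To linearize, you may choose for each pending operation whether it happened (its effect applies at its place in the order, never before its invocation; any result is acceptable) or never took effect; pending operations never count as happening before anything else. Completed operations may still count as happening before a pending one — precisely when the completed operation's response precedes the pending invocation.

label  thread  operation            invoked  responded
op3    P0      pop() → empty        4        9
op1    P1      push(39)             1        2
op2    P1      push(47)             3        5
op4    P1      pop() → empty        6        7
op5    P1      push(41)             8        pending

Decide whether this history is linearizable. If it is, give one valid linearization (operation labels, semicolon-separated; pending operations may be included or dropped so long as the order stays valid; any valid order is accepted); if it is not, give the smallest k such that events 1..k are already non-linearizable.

events 1..6 are fine; event 7 — the response of op4 at time 7 — makes the prefix non-linearizable
the sole real-time-consistent order of 3 completed operations fails the LIFO stack replay
every completion of the 1 pending operation (op3) was checked; none linearizes
for example op1, op2, op4 (pending dropped) fails at step 3: op4 pop() → empty is not legal there

not linearizable — minimal violating prefix: 7 events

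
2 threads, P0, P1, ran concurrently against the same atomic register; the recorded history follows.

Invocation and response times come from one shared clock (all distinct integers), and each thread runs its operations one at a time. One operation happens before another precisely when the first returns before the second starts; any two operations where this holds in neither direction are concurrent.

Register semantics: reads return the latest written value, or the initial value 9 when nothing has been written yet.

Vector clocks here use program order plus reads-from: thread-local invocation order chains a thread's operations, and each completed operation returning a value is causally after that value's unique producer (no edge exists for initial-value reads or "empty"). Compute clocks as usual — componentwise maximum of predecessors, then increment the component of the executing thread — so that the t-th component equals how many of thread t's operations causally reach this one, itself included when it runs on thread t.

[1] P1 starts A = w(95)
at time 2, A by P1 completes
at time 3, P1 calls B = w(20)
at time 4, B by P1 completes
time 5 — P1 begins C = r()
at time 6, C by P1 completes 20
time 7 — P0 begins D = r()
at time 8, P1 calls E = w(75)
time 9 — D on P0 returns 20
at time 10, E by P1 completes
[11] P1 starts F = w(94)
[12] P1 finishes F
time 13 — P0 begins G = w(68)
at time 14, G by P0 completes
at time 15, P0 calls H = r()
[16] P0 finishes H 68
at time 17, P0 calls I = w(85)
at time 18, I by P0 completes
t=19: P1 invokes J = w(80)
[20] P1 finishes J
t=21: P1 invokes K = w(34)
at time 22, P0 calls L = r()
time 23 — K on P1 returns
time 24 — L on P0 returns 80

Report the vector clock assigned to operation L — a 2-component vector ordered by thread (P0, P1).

(5, 6)

A (invocation 1): nothing precedes it; P1's component alone gives (0, 1)
from VC(A)=(0, 1), B (invoked 3) maxes components and bumps P1 → (0, 2)
from VC(B)=(0, 2), C (invoked 5) maxes components and bumps P1 → (0, 3)
from VC(B)=(0, 2), D (invoked 7) maxes components and bumps P0 → (1, 2)
from VC(C)=(0, 3), E (invoked 8) maxes components and bumps P1 → (0, 4)
from VC(D)=(1, 2), G (invoked 13) maxes components and bumps P0 → (2, 2)
from VC(E)=(0, 4), F (invoked 11) maxes components and bumps P1 → (0, 5)
from VC(G)=(2, 2), H (invoked 15) maxes components and bumps P0 → (3, 2)
from VC(F)=(0, 5), J (invoked 19) maxes components and bumps P1 → (0, 6)
from VC(H)=(3, 2), I (invoked 17) maxes components and bumps P0 → (4, 2)
from VC(J)=(0, 6), K (invoked 21) maxes components and bumps P1 → (0, 7)
from VC(I)=(4, 2), VC(J)=(0, 6), L (invoked 22) maxes components and bumps P0 → (5, 6)
target: VC(L) = (5, 6)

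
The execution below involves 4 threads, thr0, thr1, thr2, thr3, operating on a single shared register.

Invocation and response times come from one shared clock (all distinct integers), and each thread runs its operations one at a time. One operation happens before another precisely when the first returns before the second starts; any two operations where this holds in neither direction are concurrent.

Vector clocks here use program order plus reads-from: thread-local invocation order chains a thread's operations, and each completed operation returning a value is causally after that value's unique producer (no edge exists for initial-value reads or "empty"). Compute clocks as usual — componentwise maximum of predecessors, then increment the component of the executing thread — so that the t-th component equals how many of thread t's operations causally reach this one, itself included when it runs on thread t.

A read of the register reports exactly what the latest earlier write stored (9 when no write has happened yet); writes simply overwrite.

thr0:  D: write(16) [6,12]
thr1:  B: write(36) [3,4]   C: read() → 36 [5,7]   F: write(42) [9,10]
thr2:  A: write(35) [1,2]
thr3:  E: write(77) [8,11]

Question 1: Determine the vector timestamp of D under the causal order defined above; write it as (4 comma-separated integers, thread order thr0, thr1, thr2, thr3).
VC(E, invoked at 8): no causal predecessors; +1 on thr3 → (0, 0, 0, 1)
VC(A, invoked at 1): no causal predecessors; +1 on thr2 → (0, 0, 1, 0)
VC(B, invoked at 3): no causal predecessors; +1 on thr1 → (0, 1, 0, 0)
VC(D, invoked at 6): no causal predecessors; +1 on thr0 → (1, 0, 0, 0)
from VC(B)=(0, 1, 0, 0), C (invoked 5) maxes components and bumps thr1 → (0, 2, 0, 0)
from VC(C)=(0, 2, 0, 0), F (invoked 9) maxes components and bumps thr1 → (0, 3, 0, 0)
target: VC(D) = (1, 0, 0, 0)

(1, 0, 0, 0)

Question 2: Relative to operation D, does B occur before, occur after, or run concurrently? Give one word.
B spans [3,4], D spans [6,12]
resp(B)=4 < inv(D)=6

before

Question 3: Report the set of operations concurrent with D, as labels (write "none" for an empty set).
concurrent with D ([6,12]): every op whose interval crosses 6..12
A [1,2]: before
B [3,4]: before
C [5,7]: concurrent
E [8,11]: concurrent
F [9,10]: concurrent

C, E, F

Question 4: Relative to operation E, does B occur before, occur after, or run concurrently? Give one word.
B spans [3,4], E spans [8,11]
resp(B)=4 < inv(E)=8

before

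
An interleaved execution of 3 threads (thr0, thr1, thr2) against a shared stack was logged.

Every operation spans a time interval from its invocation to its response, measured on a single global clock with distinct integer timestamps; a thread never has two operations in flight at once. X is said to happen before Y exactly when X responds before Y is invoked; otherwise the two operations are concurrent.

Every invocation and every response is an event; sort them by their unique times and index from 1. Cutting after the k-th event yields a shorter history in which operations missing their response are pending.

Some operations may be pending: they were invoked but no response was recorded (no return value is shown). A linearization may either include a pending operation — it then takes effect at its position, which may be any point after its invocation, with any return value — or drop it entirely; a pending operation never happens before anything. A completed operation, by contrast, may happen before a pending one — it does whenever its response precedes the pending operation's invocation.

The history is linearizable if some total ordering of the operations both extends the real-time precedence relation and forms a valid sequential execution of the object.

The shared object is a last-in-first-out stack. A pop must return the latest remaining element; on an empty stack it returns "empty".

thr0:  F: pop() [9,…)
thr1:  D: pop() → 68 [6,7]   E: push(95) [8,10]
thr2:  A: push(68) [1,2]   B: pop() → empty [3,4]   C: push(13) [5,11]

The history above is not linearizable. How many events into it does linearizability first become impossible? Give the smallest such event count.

one valid order for events 1..3 is A:
1. A push(68), leaving stack <68>
event 4 — B's response, time 4 — after it, nothing linearizes
sample order A, B stalls at step 2 — B pop() → empty has no legal effect

4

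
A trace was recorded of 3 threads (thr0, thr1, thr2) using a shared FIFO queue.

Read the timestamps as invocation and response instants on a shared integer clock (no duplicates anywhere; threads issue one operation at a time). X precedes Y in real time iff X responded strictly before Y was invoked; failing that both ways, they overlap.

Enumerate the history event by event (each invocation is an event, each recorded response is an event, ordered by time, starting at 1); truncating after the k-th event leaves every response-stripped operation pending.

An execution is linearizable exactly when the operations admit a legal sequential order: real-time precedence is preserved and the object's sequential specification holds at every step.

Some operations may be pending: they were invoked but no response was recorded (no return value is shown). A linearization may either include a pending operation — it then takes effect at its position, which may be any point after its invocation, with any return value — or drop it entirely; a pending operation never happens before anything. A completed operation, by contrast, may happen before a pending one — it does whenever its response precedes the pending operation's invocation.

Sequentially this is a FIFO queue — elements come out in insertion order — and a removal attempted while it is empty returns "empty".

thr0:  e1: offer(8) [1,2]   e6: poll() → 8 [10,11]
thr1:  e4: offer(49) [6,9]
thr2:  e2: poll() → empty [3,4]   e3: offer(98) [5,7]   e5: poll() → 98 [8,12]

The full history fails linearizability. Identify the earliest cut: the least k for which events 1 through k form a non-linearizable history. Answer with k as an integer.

4

events 1..3 are still linearizable — one witness is e1:
1. e1 offer(8), leaving queue <8>
with event 4 included (e2 responding at time 4), all real-time-consistent orders fail
one such order, e1, e2, breaks at step 2 where e2 poll() → empty is illegal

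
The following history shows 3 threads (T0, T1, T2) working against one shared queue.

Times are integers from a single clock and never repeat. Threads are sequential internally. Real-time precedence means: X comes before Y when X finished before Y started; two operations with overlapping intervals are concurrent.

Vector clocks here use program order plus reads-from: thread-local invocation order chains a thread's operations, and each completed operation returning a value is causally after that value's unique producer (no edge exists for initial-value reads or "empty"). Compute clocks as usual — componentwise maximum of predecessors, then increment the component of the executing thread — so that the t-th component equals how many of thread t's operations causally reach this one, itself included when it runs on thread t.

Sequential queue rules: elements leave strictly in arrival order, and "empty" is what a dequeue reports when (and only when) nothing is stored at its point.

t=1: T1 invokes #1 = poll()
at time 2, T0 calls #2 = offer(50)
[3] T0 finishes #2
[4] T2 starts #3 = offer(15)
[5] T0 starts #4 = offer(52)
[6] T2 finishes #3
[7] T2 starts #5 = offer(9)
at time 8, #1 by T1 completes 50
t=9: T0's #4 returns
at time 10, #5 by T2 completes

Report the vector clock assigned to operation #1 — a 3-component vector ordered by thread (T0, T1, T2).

(1, 1, 0)

#3 (invocation 4): nothing precedes it; T2's component alone gives (0, 0, 1)
#2 (invocation 2): nothing precedes it; T0's component alone gives (1, 0, 0)
#5, invoked 7, takes VC(#3)=(0, 0, 1) under max, adds 1 for T2 → (0, 0, 2)
#1, invoked 1, takes VC(#2)=(1, 0, 0) under max, adds 1 for T1 → (1, 1, 0)
#4, invoked 5, takes VC(#2)=(1, 0, 0) under max, adds 1 for T0 → (2, 0, 0)
target: VC(#1) = (1, 1, 0)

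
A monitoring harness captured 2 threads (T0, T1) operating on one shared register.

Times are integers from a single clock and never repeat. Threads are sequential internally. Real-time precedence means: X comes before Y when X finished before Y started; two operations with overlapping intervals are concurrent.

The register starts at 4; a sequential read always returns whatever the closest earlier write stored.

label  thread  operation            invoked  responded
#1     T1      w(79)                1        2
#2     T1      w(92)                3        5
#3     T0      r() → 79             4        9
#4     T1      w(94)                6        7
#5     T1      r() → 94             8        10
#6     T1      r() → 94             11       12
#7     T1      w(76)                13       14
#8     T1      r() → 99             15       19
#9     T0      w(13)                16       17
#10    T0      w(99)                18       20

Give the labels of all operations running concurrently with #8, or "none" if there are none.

#8 spans [15,19]; an op avoiding the whole window 15..19 is ordered, any other is concurrent
#1 [1,2]: before
#2 [3,5]: before
#3 [4,9]: before
#4 [6,7]: before
#5 [8,10]: before
#6 [11,12]: before
#7 [13,14]: before
#9 [16,17]: concurrent
#10 [18,20]: concurrent

#10, #9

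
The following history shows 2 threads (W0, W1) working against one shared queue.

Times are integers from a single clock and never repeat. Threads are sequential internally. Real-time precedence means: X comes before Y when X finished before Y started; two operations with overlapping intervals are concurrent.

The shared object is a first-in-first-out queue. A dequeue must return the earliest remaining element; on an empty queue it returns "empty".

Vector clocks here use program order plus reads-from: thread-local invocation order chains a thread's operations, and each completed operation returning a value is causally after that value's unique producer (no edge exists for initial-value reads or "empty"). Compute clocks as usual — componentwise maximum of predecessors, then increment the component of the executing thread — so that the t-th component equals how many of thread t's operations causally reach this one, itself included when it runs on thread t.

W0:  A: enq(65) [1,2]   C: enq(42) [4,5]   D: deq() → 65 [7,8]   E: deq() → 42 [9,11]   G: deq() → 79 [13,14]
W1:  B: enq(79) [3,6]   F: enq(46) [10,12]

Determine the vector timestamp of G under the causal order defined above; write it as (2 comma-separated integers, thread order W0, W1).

(5, 1)

B (invocation 3): nothing precedes it; W1's component alone gives (0, 1)
A (invocation 1): nothing precedes it; W0's component alone gives (1, 0)
F, invoked 10, takes VC(B)=(0, 1) under max, adds 1 for W1 → (0, 2)
C, invoked 4, takes VC(A)=(1, 0) under max, adds 1 for W0 → (2, 0)
D, invoked 7, takes VC(A)=(1, 0), VC(C)=(2, 0) under max, adds 1 for W0 → (3, 0)
E, invoked 9, takes VC(C)=(2, 0), VC(D)=(3, 0) under max, adds 1 for W0 → (4, 0)
G, invoked 13, takes VC(B)=(0, 1), VC(E)=(4, 0) under max, adds 1 for W0 → (5, 1)
target: VC(G) = (5, 1)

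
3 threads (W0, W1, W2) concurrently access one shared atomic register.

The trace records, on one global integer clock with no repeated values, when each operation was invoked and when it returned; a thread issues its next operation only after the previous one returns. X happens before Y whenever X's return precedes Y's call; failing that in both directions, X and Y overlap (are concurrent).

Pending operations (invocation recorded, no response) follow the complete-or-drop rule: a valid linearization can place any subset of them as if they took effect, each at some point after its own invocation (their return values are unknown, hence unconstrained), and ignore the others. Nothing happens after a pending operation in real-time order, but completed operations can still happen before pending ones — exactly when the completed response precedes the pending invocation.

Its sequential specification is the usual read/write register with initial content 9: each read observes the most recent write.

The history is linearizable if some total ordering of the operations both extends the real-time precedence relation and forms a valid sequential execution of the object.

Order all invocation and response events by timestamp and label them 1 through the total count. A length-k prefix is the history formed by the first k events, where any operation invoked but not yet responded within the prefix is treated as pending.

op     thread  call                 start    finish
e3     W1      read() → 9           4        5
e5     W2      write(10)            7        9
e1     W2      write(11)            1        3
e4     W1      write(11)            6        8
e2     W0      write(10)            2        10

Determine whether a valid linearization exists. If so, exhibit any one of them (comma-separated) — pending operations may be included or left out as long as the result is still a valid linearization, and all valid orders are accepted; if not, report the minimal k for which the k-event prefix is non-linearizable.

already the first 5 events (up to e3's response at time 5) admit no linearization; the first 4 still do
exhaustive check: the 2 completed atomic register ops admit one real-time order; illegal
every completion of the 1 pending operation (e2) was checked; none linearizes
for example e1, e3 (pending dropped) fails at step 2: e3 read() → 9 is not legal there

not linearizable — minimal violating prefix: 5 events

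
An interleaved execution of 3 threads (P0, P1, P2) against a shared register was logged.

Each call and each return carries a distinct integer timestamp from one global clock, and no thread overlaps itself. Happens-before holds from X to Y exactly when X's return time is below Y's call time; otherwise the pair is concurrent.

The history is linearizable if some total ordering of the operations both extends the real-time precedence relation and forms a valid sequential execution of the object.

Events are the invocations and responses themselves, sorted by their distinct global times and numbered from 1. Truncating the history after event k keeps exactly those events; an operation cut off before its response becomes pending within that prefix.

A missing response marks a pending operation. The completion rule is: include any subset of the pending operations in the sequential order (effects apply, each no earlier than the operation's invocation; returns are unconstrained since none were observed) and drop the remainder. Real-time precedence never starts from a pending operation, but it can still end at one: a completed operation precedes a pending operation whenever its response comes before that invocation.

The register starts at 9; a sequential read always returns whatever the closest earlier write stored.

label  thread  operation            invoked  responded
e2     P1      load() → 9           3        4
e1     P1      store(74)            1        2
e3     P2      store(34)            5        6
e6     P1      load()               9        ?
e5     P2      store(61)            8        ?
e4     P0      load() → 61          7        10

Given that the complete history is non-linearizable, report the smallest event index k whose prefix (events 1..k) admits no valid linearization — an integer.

events 1..3 are still linearizable — one witness is e1:
1. e1 store(74), leaving value 74
include event 4 — e2 responding at 4 — and every candidate order breaks
take e1, e2: step 2 already fails, because e2 load() → 9 cannot occur there

4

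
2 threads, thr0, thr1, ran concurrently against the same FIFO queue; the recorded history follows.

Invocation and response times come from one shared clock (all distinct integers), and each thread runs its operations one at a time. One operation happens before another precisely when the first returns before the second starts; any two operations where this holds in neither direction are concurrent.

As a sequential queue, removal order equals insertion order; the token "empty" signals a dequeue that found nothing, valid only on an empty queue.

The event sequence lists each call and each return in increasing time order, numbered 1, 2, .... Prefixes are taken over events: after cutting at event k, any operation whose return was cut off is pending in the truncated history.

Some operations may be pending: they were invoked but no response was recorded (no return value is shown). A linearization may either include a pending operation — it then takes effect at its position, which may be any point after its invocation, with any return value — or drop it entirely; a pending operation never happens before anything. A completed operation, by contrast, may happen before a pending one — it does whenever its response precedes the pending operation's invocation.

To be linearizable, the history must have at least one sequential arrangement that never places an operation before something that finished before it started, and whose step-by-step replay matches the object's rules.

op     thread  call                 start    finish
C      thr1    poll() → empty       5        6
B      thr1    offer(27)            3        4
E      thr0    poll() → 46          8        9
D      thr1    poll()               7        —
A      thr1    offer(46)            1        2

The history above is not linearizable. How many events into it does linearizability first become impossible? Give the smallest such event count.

6

a valid linearization of events 1..5 exists, for instance A, B:
1. A offer(46), leaving queue <46>
2. B offer(27), leaving queue <46,27>
once event 6 joins (C's response, time 6), exhaustive search finds no witness
sample order A, B, C stalls at step 3 — C poll() → empty has no legal effect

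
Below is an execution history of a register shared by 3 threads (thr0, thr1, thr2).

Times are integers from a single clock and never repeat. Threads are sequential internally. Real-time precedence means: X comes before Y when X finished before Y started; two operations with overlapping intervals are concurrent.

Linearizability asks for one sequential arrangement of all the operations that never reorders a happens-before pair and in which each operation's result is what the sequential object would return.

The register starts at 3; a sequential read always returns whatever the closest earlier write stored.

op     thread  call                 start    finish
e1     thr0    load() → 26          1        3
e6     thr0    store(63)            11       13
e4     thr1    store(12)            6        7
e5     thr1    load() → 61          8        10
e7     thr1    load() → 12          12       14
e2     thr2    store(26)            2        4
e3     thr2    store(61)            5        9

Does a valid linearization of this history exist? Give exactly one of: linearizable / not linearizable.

not linearizable

prefix check: 1..13 passes, 1..14 fails once e7's time-14 response joins
checked exhaustively: 12 real-time-consistent orders of 7 completed operations, zero legal register replays
take e1, e2, e3, e4, e5, e6, e7: step 1 already fails, because e1 load() → 26 cannot occur there
take e1, e2, e3, e4, e5, e7, e6: step 1 already fails, because e1 load() → 26 cannot occur there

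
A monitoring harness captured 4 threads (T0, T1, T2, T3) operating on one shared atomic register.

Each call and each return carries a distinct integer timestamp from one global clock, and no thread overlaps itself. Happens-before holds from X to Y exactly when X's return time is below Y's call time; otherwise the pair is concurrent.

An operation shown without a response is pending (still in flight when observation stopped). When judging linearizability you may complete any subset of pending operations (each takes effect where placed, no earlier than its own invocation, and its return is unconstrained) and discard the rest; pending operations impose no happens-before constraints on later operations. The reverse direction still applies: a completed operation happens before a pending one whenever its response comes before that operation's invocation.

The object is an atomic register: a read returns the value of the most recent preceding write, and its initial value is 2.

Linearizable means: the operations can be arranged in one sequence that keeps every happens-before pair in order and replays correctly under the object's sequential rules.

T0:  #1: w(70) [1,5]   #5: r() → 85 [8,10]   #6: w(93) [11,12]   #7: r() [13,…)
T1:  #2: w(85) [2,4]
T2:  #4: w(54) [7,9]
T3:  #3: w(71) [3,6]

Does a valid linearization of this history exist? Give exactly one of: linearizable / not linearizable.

witness order: #1, #3, #2, #5, #4, #6
after step 1 (#1 w(70)): value 70
after step 2 (#3 w(71)): value 71
after step 3 (#2 w(85)): value 85
after step 4 (#5 r() → 85): value 85
after step 5 (#4 w(54)): value 54
after step 6 (#6 w(93)): value 93

linearizable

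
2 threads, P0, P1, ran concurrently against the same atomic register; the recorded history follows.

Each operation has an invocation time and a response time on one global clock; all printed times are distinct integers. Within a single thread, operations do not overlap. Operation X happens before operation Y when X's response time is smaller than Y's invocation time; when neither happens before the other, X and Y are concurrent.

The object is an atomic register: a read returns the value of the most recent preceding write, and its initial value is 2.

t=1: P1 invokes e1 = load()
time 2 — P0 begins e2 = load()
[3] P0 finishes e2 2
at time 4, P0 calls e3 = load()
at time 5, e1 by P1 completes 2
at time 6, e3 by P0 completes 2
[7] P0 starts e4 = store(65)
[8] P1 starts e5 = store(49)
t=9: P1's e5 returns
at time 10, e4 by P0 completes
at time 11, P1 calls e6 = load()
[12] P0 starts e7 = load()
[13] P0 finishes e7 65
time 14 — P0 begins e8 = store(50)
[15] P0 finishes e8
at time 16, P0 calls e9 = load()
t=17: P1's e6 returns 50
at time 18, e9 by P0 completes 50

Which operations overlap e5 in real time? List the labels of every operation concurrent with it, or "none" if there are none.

e5 spans [8,9]; an op avoiding the whole window 8..9 is ordered, any other is concurrent
e1 [1,5]: before
e2 [2,3]: before
e3 [4,6]: before
e4 [7,10]: concurrent
e6 [11,17]: after
e7 [12,13]: after
e8 [14,15]: after
e9 [16,18]: after

e4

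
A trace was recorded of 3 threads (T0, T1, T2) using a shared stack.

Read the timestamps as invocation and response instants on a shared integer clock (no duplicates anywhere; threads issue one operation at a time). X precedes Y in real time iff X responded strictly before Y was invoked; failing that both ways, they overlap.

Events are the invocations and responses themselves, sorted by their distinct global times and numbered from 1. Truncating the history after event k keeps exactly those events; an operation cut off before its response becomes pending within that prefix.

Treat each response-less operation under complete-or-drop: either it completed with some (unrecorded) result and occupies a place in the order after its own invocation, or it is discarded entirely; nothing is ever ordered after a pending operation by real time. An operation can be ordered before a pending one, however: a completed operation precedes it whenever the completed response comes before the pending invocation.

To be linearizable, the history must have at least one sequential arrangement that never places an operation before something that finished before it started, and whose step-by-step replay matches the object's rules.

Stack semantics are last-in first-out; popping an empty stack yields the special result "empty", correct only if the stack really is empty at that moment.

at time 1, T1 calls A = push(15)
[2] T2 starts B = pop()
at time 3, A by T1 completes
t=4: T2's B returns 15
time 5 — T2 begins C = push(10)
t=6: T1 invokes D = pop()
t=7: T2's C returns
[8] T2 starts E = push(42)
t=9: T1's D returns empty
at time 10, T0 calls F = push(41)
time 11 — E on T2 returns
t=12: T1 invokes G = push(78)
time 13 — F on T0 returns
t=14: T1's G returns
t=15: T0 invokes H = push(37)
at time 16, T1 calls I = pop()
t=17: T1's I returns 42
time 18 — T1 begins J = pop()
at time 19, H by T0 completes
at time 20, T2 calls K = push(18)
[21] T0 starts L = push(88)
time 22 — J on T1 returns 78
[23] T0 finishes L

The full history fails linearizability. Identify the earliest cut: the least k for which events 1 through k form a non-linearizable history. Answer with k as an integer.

17

events 1..16 are linearizable; a witness order is A, B, D, C, E, F, G:
step 1: A push(15) — stack <15>
step 2: B pop() → 15 — stack <>
step 3: D pop() → empty — stack <>
step 4: C push(10) — stack <10>
step 5: E push(42) — stack <10,42>
step 6: F push(41) — stack <10,42,41>
step 7: G push(78) — stack <10,42,41,78>
include event 17 — I responding at 17 — and every candidate order breaks
no escape via the 1 pending operation (H): every completion choice fails
for example A, B, C, D, E, F, G, I (pending dropped) fails at step 4: D pop() → empty is not legal there
for example A, B, C, D, E, G, F, I (pending dropped) fails at step 4: D pop() → empty is not legal there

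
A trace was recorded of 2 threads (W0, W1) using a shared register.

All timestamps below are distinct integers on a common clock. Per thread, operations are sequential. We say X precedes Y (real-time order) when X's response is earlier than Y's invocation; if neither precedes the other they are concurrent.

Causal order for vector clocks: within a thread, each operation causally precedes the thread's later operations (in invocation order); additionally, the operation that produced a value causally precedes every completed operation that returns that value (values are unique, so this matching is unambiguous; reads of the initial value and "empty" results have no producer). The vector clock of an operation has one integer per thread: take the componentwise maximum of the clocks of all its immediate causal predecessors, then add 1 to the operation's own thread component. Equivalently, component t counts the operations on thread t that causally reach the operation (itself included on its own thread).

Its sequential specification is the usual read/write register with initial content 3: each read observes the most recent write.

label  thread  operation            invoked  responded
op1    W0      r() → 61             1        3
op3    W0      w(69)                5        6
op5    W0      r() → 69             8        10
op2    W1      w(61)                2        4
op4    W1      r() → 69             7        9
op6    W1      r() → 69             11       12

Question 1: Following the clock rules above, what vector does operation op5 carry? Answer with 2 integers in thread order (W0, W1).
Answer: (3, 1)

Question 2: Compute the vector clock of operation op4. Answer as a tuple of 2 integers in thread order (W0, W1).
Answer: (2, 2)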